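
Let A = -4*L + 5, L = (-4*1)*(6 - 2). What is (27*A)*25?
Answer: 46575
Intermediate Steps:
L = -16 (L = -4*4 = -16)
A = 69 (A = -4*(-16) + 5 = 64 + 5 = 69)
(27*A)*25 = (27*69)*25 = 1863*25 = 46575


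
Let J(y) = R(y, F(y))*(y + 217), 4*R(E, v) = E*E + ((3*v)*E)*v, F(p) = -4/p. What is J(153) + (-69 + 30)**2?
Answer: 221022017/102 ≈ 2.1669e+6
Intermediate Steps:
R(E, v) = E**2/4 + 3*E*v**2/4 (R(E, v) = (E*E + ((3*v)*E)*v)/4 = (E**2 + (3*E*v)*v)/4 = (E**2 + 3*E*v**2)/4 = E**2/4 + 3*E*v**2/4)
J(y) = y*(217 + y)*(y + 48/y**2)/4 (J(y) = (y*(y + 3*(-4/y)**2)/4)*(y + 217) = (y*(y + 3*(16/y**2))/4)*(217 + y) = (y*(y + 48/y**2)/4)*(217 + y) = y*(217 + y)*(y + 48/y**2)/4)
J(153) + (-69 + 30)**2 = (1/4)*(48 + 153**3)*(217 + 153)/153 + (-69 + 30)**2 = (1/4)*(1/153)*(48 + 3581577)*370 + (-39)**2 = (1/4)*(1/153)*3581625*370 + 1521 = 220866875/102 + 1521 = 221022017/102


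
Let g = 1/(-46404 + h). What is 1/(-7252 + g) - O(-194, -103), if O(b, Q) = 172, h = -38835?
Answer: -106322440627/618153229 ≈ -172.00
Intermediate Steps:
g = -1/85239 (g = 1/(-46404 - 38835) = 1/(-85239) = -1/85239 ≈ -1.1732e-5)
1/(-7252 + g) - O(-194, -103) = 1/(-7252 - 1/85239) - 1*172 = 1/(-618153229/85239) - 172 = -85239/618153229 - 172 = -106322440627/618153229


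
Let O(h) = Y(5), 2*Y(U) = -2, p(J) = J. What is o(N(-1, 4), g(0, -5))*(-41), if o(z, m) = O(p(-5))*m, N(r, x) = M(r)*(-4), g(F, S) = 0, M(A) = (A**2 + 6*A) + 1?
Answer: 0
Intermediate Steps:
M(A) = 1 + A**2 + 6*A
Y(U) = -1 (Y(U) = (1/2)*(-2) = -1)
O(h) = -1
N(r, x) = -4 - 24*r - 4*r**2 (N(r, x) = (1 + r**2 + 6*r)*(-4) = -4 - 24*r - 4*r**2)
o(z, m) = -m
o(N(-1, 4), g(0, -5))*(-41) = -1*0*(-41) = 0*(-41) = 0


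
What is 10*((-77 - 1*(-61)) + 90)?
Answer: 740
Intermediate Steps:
10*((-77 - 1*(-61)) + 90) = 10*((-77 + 61) + 90) = 10*(-16 + 90) = 10*74 = 740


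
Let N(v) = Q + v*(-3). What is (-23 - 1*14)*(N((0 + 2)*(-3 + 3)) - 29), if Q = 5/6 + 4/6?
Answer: 2035/2 ≈ 1017.5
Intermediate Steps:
Q = 3/2 (Q = 5*(⅙) + 4*(⅙) = ⅚ + ⅔ = 3/2 ≈ 1.5000)
N(v) = 3/2 - 3*v (N(v) = 3/2 + v*(-3) = 3/2 - 3*v)
(-23 - 1*14)*(N((0 + 2)*(-3 + 3)) - 29) = (-23 - 1*14)*((3/2 - 3*(0 + 2)*(-3 + 3)) - 29) = (-23 - 14)*((3/2 - 6*0) - 29) = -37*((3/2 - 3*0) - 29) = -37*((3/2 + 0) - 29) = -37*(3/2 - 29) = -37*(-55/2) = 2035/2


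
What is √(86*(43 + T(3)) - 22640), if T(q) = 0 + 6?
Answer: I*√18426 ≈ 135.74*I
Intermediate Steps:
T(q) = 6
√(86*(43 + T(3)) - 22640) = √(86*(43 + 6) - 22640) = √(86*49 - 22640) = √(4214 - 22640) = √(-18426) = I*√18426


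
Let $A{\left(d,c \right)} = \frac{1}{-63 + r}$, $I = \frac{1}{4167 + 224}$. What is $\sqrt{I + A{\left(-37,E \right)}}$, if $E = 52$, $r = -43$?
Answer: $\frac{i \sqrt{1994436110}}{465446} \approx 0.095949 i$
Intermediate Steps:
$I = \frac{1}{4391} \approx 0.00022774$
$A{\left(d,c \right)} = - \frac{1}{106}$ ($A{\left(d,c \right)} = \frac{1}{-63 - 43} = \frac{1}{-106} = - \frac{1}{106}$)
$\sqrt{I + A{\left(-37,E \right)}} = \sqrt{\frac{1}{4391} - \frac{1}{106}} = \sqrt{- \frac{4285}{465446}} = \frac{i \sqrt{1994436110}}{465446}$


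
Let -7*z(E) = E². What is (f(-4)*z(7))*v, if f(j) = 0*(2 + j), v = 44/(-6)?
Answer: 0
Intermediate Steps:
v = -22/3 (v = 44*(-⅙) = -22/3 ≈ -7.3333)
f(j) = 0
z(E) = -E²/7
(f(-4)*z(7))*v = (0*(-⅐*7²))*(-22/3) = (0*(-⅐*49))*(-22/3) = (0*(-7))*(-22/3) = 0*(-22/3) = 0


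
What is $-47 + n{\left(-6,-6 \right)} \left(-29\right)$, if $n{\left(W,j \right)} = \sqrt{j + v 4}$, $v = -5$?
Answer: $-47 - 29 i \sqrt{26} \approx -47.0 - 147.87 i$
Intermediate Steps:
$n{\left(W,j \right)} = \sqrt{-20 + j}$ ($n{\left(W,j \right)} = \sqrt{j - 20} = \sqrt{-20 + j}$)
$-47 + n{\left(-6,-6 \right)} \left(-29\right) = -47 + \sqrt{-20 - 6} \left(-29\right) = -47 + \sqrt{-26} \left(-29\right) = -47 + i \sqrt{26} \left(-29\right) = -47 - 29 i \sqrt{26}$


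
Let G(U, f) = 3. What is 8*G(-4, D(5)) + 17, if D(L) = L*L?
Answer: 41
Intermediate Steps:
D(L) = L²
8*G(-4, D(5)) + 17 = 8*3 + 17 = 24 + 17 = 41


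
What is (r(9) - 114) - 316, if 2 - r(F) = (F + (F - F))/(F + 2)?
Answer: -4717/11 ≈ -428.82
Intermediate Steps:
r(F) = 2 - F/(2 + F) (r(F) = 2 - (F + (F - F))/(F + 2) = 2 - (F + 0)/(2 + F) = 2 - F/(2 + F))
(r(9) - 114) - 316 = ((4 + 9)/(2 + 9) - 114) - 316 = (13/11 - 114) - 316 = -1241/11 - 316 = -4717/11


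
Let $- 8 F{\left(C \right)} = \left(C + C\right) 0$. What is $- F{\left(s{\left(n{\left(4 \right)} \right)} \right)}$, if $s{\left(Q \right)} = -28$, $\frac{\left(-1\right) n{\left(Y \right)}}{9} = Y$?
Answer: $0$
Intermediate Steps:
$n{\left(Y \right)} = - 9 Y$
$F{\left(C \right)} = 0$ ($F{\left(C \right)} = - \frac{\left(C + C\right) 0}{8} = - \frac{2 C 0}{8} = \left(- \frac{1}{8}\right) 0 = 0$)
$- F{\left(s{\left(n{\left(4 \right)} \right)} \right)} = \left(-1\right) 0 = 0$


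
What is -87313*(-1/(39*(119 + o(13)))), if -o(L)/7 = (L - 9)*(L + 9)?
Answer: -87313/19383 ≈ -4.5046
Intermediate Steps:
o(L) = -7*(-9 + L)*(9 + L) (o(L) = -7*(L - 9)*(L + 9) = -7*(-9 + L)*(9 + L))
-87313*(-1/(39*(119 + o(13)))) = -87313*(-1/(39*(119 + (567 - 7*13²)))) = -87313*(-1/(39*(119 + (567 - 7*169)))) = -87313*(-1/(39*(119 + (567 - 1183)))) = -87313*(-1/(39*(119 - 616))) = -87313/((-39*(-497))) = -87313/19383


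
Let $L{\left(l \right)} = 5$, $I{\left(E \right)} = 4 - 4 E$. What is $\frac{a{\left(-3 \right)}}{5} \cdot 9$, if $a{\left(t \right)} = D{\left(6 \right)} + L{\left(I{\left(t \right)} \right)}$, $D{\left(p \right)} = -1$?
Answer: $\frac{36}{5} \approx 7.2$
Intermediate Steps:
$a{\left(t \right)} = 4$ ($a{\left(t \right)} = -1 + 5 = 4$)
$\frac{a{\left(-3 \right)}}{5} \cdot 9 = \frac{1}{5} \cdot 4 \cdot 9 = \frac{4}{5} \cdot 9 = \frac{36}{5}$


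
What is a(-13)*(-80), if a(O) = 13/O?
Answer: 80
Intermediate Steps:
a(-13)*(-80) = (13/(-13))*(-80) = (13*(-1/13))*(-80) = -1*(-80) = 80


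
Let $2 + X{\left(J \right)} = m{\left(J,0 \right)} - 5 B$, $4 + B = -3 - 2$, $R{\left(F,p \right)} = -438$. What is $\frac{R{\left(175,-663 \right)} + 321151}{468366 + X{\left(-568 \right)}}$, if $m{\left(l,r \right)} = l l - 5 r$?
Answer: $\frac{320713}{791033} \approx 0.40544$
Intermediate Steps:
$m{\left(l,r \right)} = l^{2} - 5 r$
$B = -9$ ($B = -4 - 5 = -9$)
$X{\left(J \right)} = 43 + J^{2}$ ($X{\left(J \right)} = -2 + \left(\left(J^{2} - 0\right) - -45\right) = -2 + \left(\left(J^{2} + 0\right) + 45\right) = -2 + \left(J^{2} + 45\right) = -2 + \left(45 + J^{2}\right) = 43 + J^{2}$)
$\frac{R{\left(175,-663 \right)} + 321151}{468366 + X{\left(-568 \right)}} = \frac{-438 + 321151}{468366 + \left(43 + \left(-568\right)^{2}\right)} = \frac{320713}{468366 + \left(43 + 322624\right)} = \frac{320713}{468366 + 322667} = \frac{320713}{791033}$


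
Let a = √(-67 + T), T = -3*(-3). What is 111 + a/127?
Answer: 111 + I*√58/127 ≈ 111.0 + 0.059967*I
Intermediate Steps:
T = 9
a = I*√58 (a = √(-67 + 9) = √(-58) = I*√58 ≈ 7.6158*I)
111 + a/127 = 111 + (I*√58)/127 = 111 + I*√58/127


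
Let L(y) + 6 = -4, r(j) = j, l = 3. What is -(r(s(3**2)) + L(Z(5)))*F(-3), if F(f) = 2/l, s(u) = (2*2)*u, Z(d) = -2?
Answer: -52/3 ≈ -17.333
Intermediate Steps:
s(u) = 4*u
L(y) = -10 (L(y) = -6 - 4 = -10)
F(f) = 2/3
-(r(s(3**2)) + L(Z(5)))*F(-3) = -(4*3**2 - 10)*2/3 = -(4*9 - 10)*2/3 = -(36 - 10)*2/3 = -26*2/3 = -1*52/3 = -52/3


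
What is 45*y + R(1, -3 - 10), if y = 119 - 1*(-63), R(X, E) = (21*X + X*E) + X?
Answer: 8199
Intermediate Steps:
R(X, E) = 22*X + E*X (R(X, E) = (21*X + E*X) + X = 22*X + E*X)
y = 182 (y = 119 + 63 = 182)
45*y + R(1, -3 - 10) = 45*182 + 1*(22 + (-3 - 10)) = 8190 + 1*(22 - 13) = 8190 + 1*9 = 8190 + 9 = 8199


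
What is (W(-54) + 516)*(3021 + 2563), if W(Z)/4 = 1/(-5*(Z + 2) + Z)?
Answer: 296789600/103 ≈ 2.8815e+6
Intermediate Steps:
W(Z) = 4/(-10 - 4*Z) (W(Z) = 4/(-5*(Z + 2) + Z) = 4/(-5*(2 + Z) + Z) = 4/((-10 - 5*Z) + Z) = 4/(-10 - 4*Z))
(W(-54) + 516)*(3021 + 2563) = (-2/(5 + 2*(-54)) + 516)*(3021 + 2563) = (-2/(5 - 108) + 516)*5584 = (-2/(-103) + 516)*5584 = (-2*(-1/103) + 516)*5584 = (2/103 + 516)*5584 = (53150/103)*5584 = 296789600/103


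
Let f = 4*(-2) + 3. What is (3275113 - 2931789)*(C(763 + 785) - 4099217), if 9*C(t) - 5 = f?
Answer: -1407359577308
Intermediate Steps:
f = -5 (f = -8 + 3 = -5)
C(t) = 0 (C(t) = 5/9 + (⅑)*(-5) = 5/9 - 5/9 = 0)
(3275113 - 2931789)*(C(763 + 785) - 4099217) = (3275113 - 2931789)*(0 - 4099217) = 343324*(-4099217) = -1407359577308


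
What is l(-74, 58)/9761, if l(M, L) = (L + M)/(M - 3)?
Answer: 16/751597 ≈ 2.1288e-5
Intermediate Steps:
l(M, L) = (L + M)/(-3 + M)
l(-74, 58)/9761 = ((58 - 74)/(-3 - 74))/9761 = (-16/(-77))*(1/9761) = -1/77*(-16)*(1/9761) = (16/77)*(1/9761) = 16/751597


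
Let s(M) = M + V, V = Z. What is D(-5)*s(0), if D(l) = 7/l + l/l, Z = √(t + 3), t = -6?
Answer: -2*I*√3/5 ≈ -0.69282*I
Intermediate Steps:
Z = I*√3 (Z = √(-6 + 3) = √(-3) = I*√3 ≈ 1.732*I)
V = I*√3 ≈ 1.732*I
D(l) = 1 + 7/l (D(l) = 7/l + 1 = 1 + 7/l)
s(M) = M + I*√3
D(-5)*s(0) = ((7 - 5)/(-5))*(0 + I*√3) = (-⅕*2)*(I*√3) = -2*I*√3/5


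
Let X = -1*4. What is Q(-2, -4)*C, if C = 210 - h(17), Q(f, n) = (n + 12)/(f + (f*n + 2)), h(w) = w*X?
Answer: 278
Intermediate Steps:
X = -4
h(w) = -4*w (h(w) = w*(-4) = -4*w)
Q(f, n) = (12 + n)/(2 + f + f*n) (Q(f, n) = (12 + n)/(f + (2 + f*n)) = (12 + n)/(2 + f + f*n))
C = 278 (C = 210 - (-4)*17 = 210 - 1*(-68) = 210 + 68 = 278)
Q(-2, -4)*C = ((12 - 4)/(2 - 2 - 2*(-4)))*278 = (8/(2 - 2 + 8))*278 = (8/8)*278 = ((1/8)*8)*278 = 1*278 = 278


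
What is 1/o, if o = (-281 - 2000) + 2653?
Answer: 1/372 ≈ 0.0026882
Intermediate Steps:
o = 372 (o = -2281 + 2653 = 372)
1/o = 1/372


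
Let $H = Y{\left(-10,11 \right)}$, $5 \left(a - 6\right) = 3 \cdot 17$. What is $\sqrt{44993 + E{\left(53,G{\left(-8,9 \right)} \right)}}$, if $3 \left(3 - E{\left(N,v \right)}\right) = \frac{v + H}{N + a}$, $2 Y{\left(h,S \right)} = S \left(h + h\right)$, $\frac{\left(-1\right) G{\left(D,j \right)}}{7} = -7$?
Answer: $\frac{\sqrt{48480986814}}{1038} \approx 212.12$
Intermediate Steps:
$G{\left(D,j \right)} = 49$ ($G{\left(D,j \right)} = \left(-7\right) \left(-7\right) = 49$)
$Y{\left(h,S \right)} = S h$ ($Y{\left(h,S \right)} = \frac{S \left(h + h\right)}{2} = \frac{S 2 h}{2} = \frac{2 S h}{2} = S h$)
$a = \frac{81}{5}$ ($a = 6 + \frac{3 \cdot 17}{5} = 6 + \frac{1}{5} \cdot 51 = 6 + \frac{51}{5} = \frac{81}{5} \approx 16.2$)
$H = -110$ ($H = 11 \left(-10\right) = -110$)
$E{\left(N,v \right)} = 3 - \frac{-110 + v}{3 \left(\frac{81}{5} + N\right)}$ ($E{\left(N,v \right)} = 3 - \frac{\left(v - 110\right) \frac{1}{N + \frac{81}{5}}}{3} = 3 - \frac{\left(-110 + v\right) \frac{1}{\frac{81}{5} + N}}{3} = 3 - \frac{\frac{1}{\frac{81}{5} + N} \left(-110 + v\right)}{3} = 3 - \frac{-110 + v}{3 \left(\frac{81}{5} + N\right)}$)
$\sqrt{44993 + E{\left(53,G{\left(-8,9 \right)} \right)}} = \sqrt{44993 + \frac{1279 - 245 + 45 \cdot 53}{3 \left(81 + 5 \cdot 53\right)}} = \sqrt{44993 + \frac{1279 - 245 + 2385}{3 \left(81 + 265\right)}} = \sqrt{44993 + \frac{1}{3} \cdot \frac{1}{346} \cdot 3419} = \sqrt{44993 + \frac{3419}{1038}} = \sqrt{\frac{46706153}{1038}} = \frac{\sqrt{48480986814}}{1038}$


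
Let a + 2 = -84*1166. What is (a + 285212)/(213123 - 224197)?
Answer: -93633/5537 ≈ -16.910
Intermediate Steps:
a = -97946 (a = -2 - 84*1166 = -2 - 97944 = -97946)
(a + 285212)/(213123 - 224197) = (-97946 + 285212)/(213123 - 224197) = 187266/(-11074) = 187266*(-1/11074) = -93633/5537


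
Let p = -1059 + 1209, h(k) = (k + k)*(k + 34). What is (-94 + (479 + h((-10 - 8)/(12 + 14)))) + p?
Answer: 82621/169 ≈ 488.88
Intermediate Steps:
h(k) = 2*k*(34 + k) (h(k) = (2*k)*(34 + k) = 2*k*(34 + k))
p = 150
(-94 + (479 + h((-10 - 8)/(12 + 14)))) + p = (-94 + (479 + 2*((-10 - 8)/(12 + 14))*(34 + (-10 - 8)/(12 + 14)))) + 150 = (-94 + (479 + 2*(-18/26)*(34 - 18/26))) + 150 = (-94 + (479 + 2*(-18*1/26)*(34 - 18*1/26))) + 150 = (-94 + (479 + 2*(-9/13)*(34 - 9/13))) + 150 = (-94 + (479 + 2*(-9/13)*(433/13))) + 150 = (-94 + (479 - 7794/169)) + 150 = (-94 + 73157/169) + 150 = 57271/169 + 150 = 82621/169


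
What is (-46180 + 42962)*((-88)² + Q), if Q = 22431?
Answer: -97103150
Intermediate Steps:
(-46180 + 42962)*((-88)² + Q) = (-46180 + 42962)*((-88)² + 22431) = -3218*(7744 + 22431) = -3218*30175 = -97103150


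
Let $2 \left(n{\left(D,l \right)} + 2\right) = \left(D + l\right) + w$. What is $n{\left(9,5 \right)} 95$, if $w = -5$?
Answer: $\frac{475}{2} \approx 237.5$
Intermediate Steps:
$n{\left(D,l \right)} = - \frac{9}{2} + \frac{D}{2} + \frac{l}{2}$ ($n{\left(D,l \right)} = -2 + \frac{\left(D + l\right) - 5}{2} = -2 + \frac{-5 + D + l}{2} = -2 + \left(- \frac{5}{2} + \frac{D}{2} + \frac{l}{2}\right) = - \frac{9}{2} + \frac{D}{2} + \frac{l}{2}$)
$n{\left(9,5 \right)} 95 = \left(- \frac{9}{2} + \frac{1}{2} \cdot 9 + \frac{1}{2} \cdot 5\right) 95 = \left(- \frac{9}{2} + \frac{9}{2} + \frac{5}{2}\right) 95 = \frac{5}{2} \cdot 95 = \frac{475}{2}$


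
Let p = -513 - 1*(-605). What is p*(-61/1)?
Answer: -5612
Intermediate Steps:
p = 92 (p = -513 + 605 = 92)
p*(-61/1) = 92*(-61/1) = 92*(-61*1) = 92*(-61) = -5612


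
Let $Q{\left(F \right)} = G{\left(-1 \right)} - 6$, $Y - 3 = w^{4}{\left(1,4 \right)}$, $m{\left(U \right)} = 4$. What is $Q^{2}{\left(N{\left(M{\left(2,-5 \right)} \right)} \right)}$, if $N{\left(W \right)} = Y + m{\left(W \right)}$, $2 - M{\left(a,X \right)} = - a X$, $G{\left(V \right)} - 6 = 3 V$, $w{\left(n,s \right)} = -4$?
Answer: $9$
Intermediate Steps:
$G{\left(V \right)} = 6 + 3 V$
$Y = 259$ ($Y = 3 + \left(-4\right)^{4} = 3 + 256 = 259$)
$M{\left(a,X \right)} = 2 + X a$ ($M{\left(a,X \right)} = 2 - - a X = 2 - - X a = 2 + X a$)
$N{\left(W \right)} = 263$ ($N{\left(W \right)} = 259 + 4 = 263$)
$Q{\left(F \right)} = -3$ ($Q{\left(F \right)} = \left(6 + 3 \left(-1\right)\right) - 6 = \left(6 - 3\right) - 6 = 3 - 6 = -3$)
$Q^{2}{\left(N{\left(M{\left(2,-5 \right)} \right)} \right)} = \left(-3\right)^{2} = 9$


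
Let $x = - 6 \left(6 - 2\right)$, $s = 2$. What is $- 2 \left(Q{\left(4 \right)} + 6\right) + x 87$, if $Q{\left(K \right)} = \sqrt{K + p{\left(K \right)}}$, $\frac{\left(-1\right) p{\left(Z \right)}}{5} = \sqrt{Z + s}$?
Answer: $-2100 - 2 \sqrt{4 - 5 \sqrt{6}} \approx -2100.0 - 5.7437 i$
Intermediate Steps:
$p{\left(Z \right)} = - 5 \sqrt{2 + Z}$ ($p{\left(Z \right)} = - 5 \sqrt{Z + 2} = - 5 \sqrt{2 + Z}$)
$Q{\left(K \right)} = \sqrt{K - 5 \sqrt{2 + K}}$
$x = -24$ ($x = \left(-6\right) 4 = -24$)
$- 2 \left(Q{\left(4 \right)} + 6\right) + x 87 = - 2 \left(\sqrt{4 - 5 \sqrt{2 + 4}} + 6\right) - 2088 = - 2 \left(\sqrt{4 - 5 \sqrt{6}} + 6\right) - 2088 = - 2 \left(6 + \sqrt{4 - 5 \sqrt{6}}\right) - 2088 = \left(-12 - 2 \sqrt{4 - 5 \sqrt{6}}\right) - 2088 = -2100 - 2 \sqrt{4 - 5 \sqrt{6}}$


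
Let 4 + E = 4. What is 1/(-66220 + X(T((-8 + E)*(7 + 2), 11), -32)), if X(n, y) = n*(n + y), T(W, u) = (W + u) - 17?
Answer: -1/57640 ≈ -1.7349e-5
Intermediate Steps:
E = 0 (E = -4 + 4 = 0)
T(W, u) = -17 + W + u
1/(-66220 + X(T((-8 + E)*(7 + 2), 11), -32)) = 1/(-66220 + (-17 + (-8 + 0)*(7 + 2) + 11)*((-17 + (-8 + 0)*(7 + 2) + 11) - 32)) = 1/(-66220 + (-17 - 8*9 + 11)*((-17 - 8*9 + 11) - 32)) = 1/(-66220 + (-17 - 72 + 11)*((-17 - 72 + 11) - 32)) = 1/(-66220 - 78*(-78 - 32)) = 1/(-66220 - 78*(-110)) = 1/(-66220 + 8580) = 1/(-57640) = -1/57640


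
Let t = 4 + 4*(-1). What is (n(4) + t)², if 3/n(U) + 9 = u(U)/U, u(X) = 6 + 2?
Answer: 9/49 ≈ 0.18367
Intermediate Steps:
u(X) = 8
n(U) = 3/(-9 + 8/U)
t = 0 (t = 4 - 4 = 0)
(n(4) + t)² = (-3*4/(-8 + 9*4) + 0)² = (-3*4/(-8 + 36) + 0)² = (-3*4/28 + 0)² = (-3*4*1/28 + 0)² = (-3/7 + 0)² = (-3/7)² = 9/49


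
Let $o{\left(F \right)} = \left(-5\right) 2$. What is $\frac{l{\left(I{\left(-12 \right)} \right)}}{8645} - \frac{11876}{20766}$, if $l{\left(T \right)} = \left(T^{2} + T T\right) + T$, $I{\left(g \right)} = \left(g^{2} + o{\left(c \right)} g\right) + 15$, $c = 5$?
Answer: $\frac{120616081}{6904695} \approx 17.469$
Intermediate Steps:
$o{\left(F \right)} = -10$
$I{\left(g \right)} = 15 + g^{2} - 10 g$ ($I{\left(g \right)} = \left(g^{2} - 10 g\right) + 15 = 15 + g^{2} - 10 g$)
$l{\left(T \right)} = T + 2 T^{2}$ ($l{\left(T \right)} = \left(T^{2} + T^{2}\right) + T = 2 T^{2} + T = T + 2 T^{2}$)
$\frac{l{\left(I{\left(-12 \right)} \right)}}{8645} - \frac{11876}{20766} = \frac{\left(15 + \left(-12\right)^{2} - -120\right) \left(1 + 2 \left(15 + \left(-12\right)^{2} - -120\right)\right)}{8645} - \frac{11876}{20766} = \left(15 + 144 + 120\right) \left(1 + 2 \left(15 + 144 + 120\right)\right) \frac{1}{8645} - \frac{5938}{10383} = 279 \left(1 + 2 \cdot 279\right) \frac{1}{8645} - \frac{5938}{10383} = 279 \left(1 + 558\right) \frac{1}{8645} - \frac{5938}{10383} = 279 \cdot 559 \cdot \frac{1}{8645} - \frac{5938}{10383} = 155961 \cdot \frac{1}{8645} - \frac{5938}{10383} = \frac{11997}{665} - \frac{5938}{10383} = \frac{120616081}{6904695}$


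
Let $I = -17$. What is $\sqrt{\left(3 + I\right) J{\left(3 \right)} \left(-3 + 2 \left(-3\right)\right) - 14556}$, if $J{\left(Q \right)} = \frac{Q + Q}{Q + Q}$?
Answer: $i \sqrt{14430} \approx 120.12 i$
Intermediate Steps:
$J{\left(Q \right)} = 1$ ($J{\left(Q \right)} = \frac{2 Q}{2 Q} = 2 Q \frac{1}{2 Q} = 1$)
$\sqrt{\left(3 + I\right) J{\left(3 \right)} \left(-3 + 2 \left(-3\right)\right) - 14556} = \sqrt{\left(3 - 17\right) 1 \left(-3 + 2 \left(-3\right)\right) - 14556} = \sqrt{\left(-14\right) 1 \left(-3 - 6\right) - 14556} = \sqrt{\left(-14\right) \left(-9\right) - 14556} = \sqrt{126 - 14556} = \sqrt{-14430} = i \sqrt{14430}$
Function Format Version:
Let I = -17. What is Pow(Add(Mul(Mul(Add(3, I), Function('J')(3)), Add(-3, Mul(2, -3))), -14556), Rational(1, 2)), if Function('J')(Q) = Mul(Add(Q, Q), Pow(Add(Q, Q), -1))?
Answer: Mul(I, Pow(14430, Rational(1, 2))) ≈ Mul(120.12, I)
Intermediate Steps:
Function('J')(Q) = 1 (Function('J')(Q) = Mul(Mul(2, Q), Pow(Mul(2, Q), -1)) = Mul(Mul(2, Q), Mul(Rational(1, 2), Pow(Q, -1))) = 1)
Pow(Add(Mul(Mul(Add(3, I), Function('J')(3)), Add(-3, Mul(2, -3))), -14556), Rational(1, 2)) = Pow(Add(Mul(Mul(Add(3, -17), 1), Add(-3, Mul(2, -3))), -14556), Rational(1, 2)) = Pow(Add(Mul(Mul(-14, 1), Add(-3, -6)), -14556), Rational(1, 2)) = Pow(Add(Mul(-14, -9), -14556), Rational(1, 2)) = Pow(Add(126, -14556), Rational(1, 2)) = Pow(-14430, Rational(1, 2)) = Mul(I, Pow(14430, Rational(1, 2)))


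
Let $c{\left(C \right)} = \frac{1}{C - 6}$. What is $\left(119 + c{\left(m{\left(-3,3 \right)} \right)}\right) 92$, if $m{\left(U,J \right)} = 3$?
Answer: $\frac{32752}{3} \approx 10917.0$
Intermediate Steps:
$c{\left(C \right)} = \frac{1}{-6 + C}$
$\left(119 + c{\left(m{\left(-3,3 \right)} \right)}\right) 92 = \left(119 + \frac{1}{-6 + 3}\right) 92 = \left(119 + \frac{1}{-3}\right) 92 = \left(119 - \frac{1}{3}\right) 92 = \frac{356}{3} \cdot 92 = \frac{32752}{3}$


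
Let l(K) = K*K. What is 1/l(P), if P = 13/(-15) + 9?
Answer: 225/14884 ≈ 0.015117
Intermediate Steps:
P = 122/15 (P = 13*(-1/15) + 9 = -13/15 + 9 = 122/15 ≈ 8.1333)
l(K) = K²
1/l(P) = 1/((122/15)²) = 1/(14884/225) = 225/14884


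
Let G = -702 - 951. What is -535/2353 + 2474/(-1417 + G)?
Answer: -3731886/3611855 ≈ -1.0332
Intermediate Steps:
G = -1653
-535/2353 + 2474/(-1417 + G) = -535/2353 + 2474/(-1417 - 1653) = -535*1/2353 + 2474/(-3070) = -535/2353 + 2474*(-1/3070) = -535/2353 - 1237/1535 = -3731886/3611855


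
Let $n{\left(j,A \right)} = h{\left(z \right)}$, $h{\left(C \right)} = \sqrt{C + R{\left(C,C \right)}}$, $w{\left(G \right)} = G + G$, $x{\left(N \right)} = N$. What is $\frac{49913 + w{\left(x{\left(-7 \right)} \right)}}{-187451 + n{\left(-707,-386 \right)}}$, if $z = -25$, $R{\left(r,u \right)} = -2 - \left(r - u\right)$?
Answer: $- \frac{9353617449}{35137877428} - \frac{149697 i \sqrt{3}}{35137877428} \approx -0.2662 - 7.379 \cdot 10^{-6} i$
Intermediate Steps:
$w{\left(G \right)} = 2 G$
$R{\left(r,u \right)} = -2 + u - r$
$h{\left(C \right)} = \sqrt{-2 + C}$ ($h{\left(C \right)} = \sqrt{C - 2} = \sqrt{-2 + C}$)
$n{\left(j,A \right)} = 3 i \sqrt{3}$ ($n{\left(j,A \right)} = \sqrt{-2 - 25} = \sqrt{-27} = 3 i \sqrt{3}$)
$\frac{49913 + w{\left(x{\left(-7 \right)} \right)}}{-187451 + n{\left(-707,-386 \right)}} = \frac{49913 + 2 \left(-7\right)}{-187451 + 3 i \sqrt{3}} = \frac{49913 - 14}{-187451 + 3 i \sqrt{3}} = \frac{49899}{-187451 + 3 i \sqrt{3}}$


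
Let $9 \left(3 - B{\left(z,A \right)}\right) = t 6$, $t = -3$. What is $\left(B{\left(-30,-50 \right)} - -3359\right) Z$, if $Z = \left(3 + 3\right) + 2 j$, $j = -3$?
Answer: $0$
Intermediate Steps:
$B{\left(z,A \right)} = 5$ ($B{\left(z,A \right)} = 3 - \frac{\left(-3\right) 6}{9} = 3 - -2 = 3 + 2 = 5$)
$Z = 0$ ($Z = \left(3 + 3\right) + 2 \left(-3\right) = 6 - 6 = 0$)
$\left(B{\left(-30,-50 \right)} - -3359\right) Z = \left(5 - -3359\right) 0 = \left(5 + 3359\right) 0 = 3364 \cdot 0 = 0$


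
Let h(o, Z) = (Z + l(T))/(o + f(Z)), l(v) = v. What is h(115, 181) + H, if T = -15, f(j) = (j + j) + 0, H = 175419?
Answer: 83675029/477 ≈ 1.7542e+5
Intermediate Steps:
f(j) = 2*j (f(j) = 2*j + 0 = 2*j)
h(o, Z) = (-15 + Z)/(o + 2*Z) (h(o, Z) = (Z - 15)/(o + 2*Z) = (-15 + Z)/(o + 2*Z))
h(115, 181) + H = (-15 + 181)/(115 + 2*181) + 175419 = 166/(115 + 362) + 175419 = 166/477 + 175419 = 83675029/477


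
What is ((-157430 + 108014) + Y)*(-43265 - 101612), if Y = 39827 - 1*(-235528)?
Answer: -32733364503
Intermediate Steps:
Y = 275355 (Y = 39827 + 235528 = 275355)
((-157430 + 108014) + Y)*(-43265 - 101612) = ((-157430 + 108014) + 275355)*(-43265 - 101612) = (-49416 + 275355)*(-144877) = 225939*(-144877) = -32733364503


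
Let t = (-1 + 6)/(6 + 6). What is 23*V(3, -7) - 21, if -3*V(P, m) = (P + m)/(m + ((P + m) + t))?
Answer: -3035/127 ≈ -23.898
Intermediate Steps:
t = 5/12 ≈ 0.41667
V(P, m) = -(P + m)/(3*(5/12 + P + 2*m)) (V(P, m) = -(P + m)/(3*(m + ((P + m) + 5/12))) = -(P + m)/(3*(m + (5/12 + P + m))) = -(P + m)/(3*(5/12 + P + 2*m)))
23*V(3, -7) - 21 = 23*(4*(-1*3 - 1*(-7))/(5 + 12*3 + 24*(-7))) - 21 = 23*(4*(-3 + 7)/(5 + 36 - 168)) - 21 = 23*(4*4/(-127)) - 21 = 23*(4*(-1/127)*4) - 21 = 23*(-16/127) - 21 = -368/127 - 21 = -3035/127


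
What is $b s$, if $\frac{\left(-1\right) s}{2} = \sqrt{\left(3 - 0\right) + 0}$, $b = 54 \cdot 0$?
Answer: $0$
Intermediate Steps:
$b = 0$
$s = - 2 \sqrt{3}$ ($s = - 2 \sqrt{\left(3 - 0\right) + 0} = - 2 \sqrt{\left(3 + 0\right) + 0} = - 2 \sqrt{3 + 0} = - 2 \sqrt{3} \approx -3.4641$)
$b s = 0 \left(- 2 \sqrt{3}\right) = 0$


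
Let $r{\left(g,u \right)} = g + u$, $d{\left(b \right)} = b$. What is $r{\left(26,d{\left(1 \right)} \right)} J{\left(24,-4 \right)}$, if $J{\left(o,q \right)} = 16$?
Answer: $432$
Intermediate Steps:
$r{\left(26,d{\left(1 \right)} \right)} J{\left(24,-4 \right)} = \left(26 + 1\right) 16 = 27 \cdot 16 = 432$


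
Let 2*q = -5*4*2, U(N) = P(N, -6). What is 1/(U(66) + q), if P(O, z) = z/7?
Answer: -7/146 ≈ -0.047945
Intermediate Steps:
P(O, z) = z/7 (P(O, z) = z*(⅐) = z/7)
U(N) = -6/7 (U(N) = (⅐)*(-6) = -6/7)
q = -20 (q = (-5*4*2)/2 = (-20*2)/2 = (½)*(-40) = -20)
1/(U(66) + q) = 1/(-6/7 - 20) = 1/(-146/7) = -7/146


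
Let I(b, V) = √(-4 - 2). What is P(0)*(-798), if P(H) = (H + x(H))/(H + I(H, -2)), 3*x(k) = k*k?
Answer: 0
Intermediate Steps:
x(k) = k²/3 (x(k) = (k*k)/3 = k²/3)
I(b, V) = I*√6 (I(b, V) = √(-6) = I*√6)
P(H) = (H + H²/3)/(H + I*√6)
P(0)*(-798) = ((⅓)*0*(3 + 0)/(0 + I*√6))*(-798) = ((⅓)*0*3/(I*√6))*(-798) = ((⅓)*0*(-I*√6/6)*3)*(-798) = 0*(-798) = 0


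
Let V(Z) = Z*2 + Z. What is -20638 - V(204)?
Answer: -21250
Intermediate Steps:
V(Z) = 3*Z (V(Z) = 2*Z + Z = 3*Z)
-20638 - V(204) = -20638 - 3*204 = -20638 - 1*612 = -20638 - 612 = -21250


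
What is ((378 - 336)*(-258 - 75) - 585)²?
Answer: 212314041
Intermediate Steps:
((378 - 336)*(-258 - 75) - 585)² = (42*(-333) - 585)² = (-13986 - 585)² = (-14571)² = 212314041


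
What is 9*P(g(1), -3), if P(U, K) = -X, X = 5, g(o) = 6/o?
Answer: -45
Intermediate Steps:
P(U, K) = -5 (P(U, K) = -1*5 = -5)
9*P(g(1), -3) = 9*(-5) = -45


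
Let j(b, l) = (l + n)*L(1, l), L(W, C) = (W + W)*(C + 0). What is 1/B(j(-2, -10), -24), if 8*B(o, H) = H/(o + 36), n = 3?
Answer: -176/3 ≈ -58.667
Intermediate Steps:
L(W, C) = 2*C*W (L(W, C) = (2*W)*C = 2*C*W)
j(b, l) = 2*l*(3 + l) (j(b, l) = (l + 3)*(2*l*1) = (3 + l)*(2*l) = 2*l*(3 + l))
B(o, H) = H/(8*(36 + o)) (B(o, H) = (H/(o + 36))/8 = (H/(36 + o))/8 = H/(8*(36 + o)))
1/B(j(-2, -10), -24) = 1/((⅛)*(-24)/(36 + 2*(-10)*(3 - 10))) = 1/((⅛)*(-24)/(36 + 2*(-10)*(-7))) = 1/((⅛)*(-24)/(36 + 140)) = 1/((⅛)*(-24)/176) = 1/((⅛)*(-24)*(1/176)) = 1/(-3/176) = -176/3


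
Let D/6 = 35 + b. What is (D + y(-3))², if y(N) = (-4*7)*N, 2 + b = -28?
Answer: 12996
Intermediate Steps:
b = -30 (b = -2 - 28 = -30)
D = 30 (D = 6*(35 - 30) = 6*5 = 30)
y(N) = -28*N
(D + y(-3))² = (30 - 28*(-3))² = (30 + 84)² = 114² = 12996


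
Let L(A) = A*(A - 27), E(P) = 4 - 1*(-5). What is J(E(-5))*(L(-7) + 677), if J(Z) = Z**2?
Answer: 74115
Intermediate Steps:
E(P) = 9 (E(P) = 4 + 5 = 9)
L(A) = A*(-27 + A)
J(E(-5))*(L(-7) + 677) = 9**2*(-7*(-27 - 7) + 677) = 81*(-7*(-34) + 677) = 81*(238 + 677) = 81*915 = 74115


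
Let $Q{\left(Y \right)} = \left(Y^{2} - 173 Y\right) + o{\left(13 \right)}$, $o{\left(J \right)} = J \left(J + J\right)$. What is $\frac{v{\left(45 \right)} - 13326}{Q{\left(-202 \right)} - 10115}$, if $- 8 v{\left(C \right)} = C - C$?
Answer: $- \frac{4442}{21991} \approx -0.20199$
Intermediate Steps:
$o{\left(J \right)} = 2 J^{2}$ ($o{\left(J \right)} = J 2 J = 2 J^{2}$)
$v{\left(C \right)} = 0$ ($v{\left(C \right)} = - \frac{C - C}{8} = \left(- \frac{1}{8}\right) 0 = 0$)
$Q{\left(Y \right)} = 338 + Y^{2} - 173 Y$ ($Q{\left(Y \right)} = \left(Y^{2} - 173 Y\right) + 2 \cdot 13^{2} = \left(Y^{2} - 173 Y\right) + 2 \cdot 169 = \left(Y^{2} - 173 Y\right) + 338 = 338 + Y^{2} - 173 Y$)
$\frac{v{\left(45 \right)} - 13326}{Q{\left(-202 \right)} - 10115} = \frac{0 - 13326}{\left(338 + \left(-202\right)^{2} - -34946\right) - 10115} = - \frac{13326}{\left(338 + 40804 + 34946\right) - 10115} = - \frac{13326}{76088 - 10115} = - \frac{13326}{65973} = \left(-13326\right) \frac{1}{65973} = - \frac{4442}{21991}$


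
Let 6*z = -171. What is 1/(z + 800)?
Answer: 2/1543 ≈ 0.0012962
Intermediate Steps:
z = -57/2 (z = (⅙)*(-171) = -57/2 ≈ -28.500)
1/(z + 800) = 1/(-57/2 + 800) = 1/(1543/2) = 2/1543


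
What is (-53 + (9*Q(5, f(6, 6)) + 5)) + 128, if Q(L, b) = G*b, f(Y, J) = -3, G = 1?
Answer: 53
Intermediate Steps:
Q(L, b) = b (Q(L, b) = 1*b = b)
(-53 + (9*Q(5, f(6, 6)) + 5)) + 128 = (-53 + (9*(-3) + 5)) + 128 = (-53 + (-27 + 5)) + 128 = (-53 - 22) + 128 = -75 + 128 = 53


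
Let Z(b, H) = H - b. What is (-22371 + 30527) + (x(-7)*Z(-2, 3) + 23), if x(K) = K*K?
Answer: 8424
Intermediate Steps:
x(K) = K²
(-22371 + 30527) + (x(-7)*Z(-2, 3) + 23) = (-22371 + 30527) + ((-7)²*(3 - 1*(-2)) + 23) = 8156 + (49*(3 + 2) + 23) = 8156 + (49*5 + 23) = 8156 + (245 + 23) = 8156 + 268 = 8424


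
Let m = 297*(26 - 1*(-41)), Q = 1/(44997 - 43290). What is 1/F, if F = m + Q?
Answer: 1707/33967594 ≈ 5.0254e-5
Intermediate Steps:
Q = 1/1707 ≈ 0.00058582
m = 19899 (m = 297*(26 + 41) = 297*67 = 19899)
F = 33967594/1707 (F = 19899 + 1/1707 = 33967594/1707 ≈ 19899.)
1/F = 1/(33967594/1707) = 1707/33967594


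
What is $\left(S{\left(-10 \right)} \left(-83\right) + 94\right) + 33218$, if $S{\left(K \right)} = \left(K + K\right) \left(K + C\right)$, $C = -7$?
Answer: $5092$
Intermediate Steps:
$S{\left(K \right)} = 2 K \left(-7 + K\right)$ ($S{\left(K \right)} = \left(K + K\right) \left(K - 7\right) = 2 K \left(-7 + K\right)$)
$\left(S{\left(-10 \right)} \left(-83\right) + 94\right) + 33218 = \left(2 \left(-10\right) \left(-7 - 10\right) \left(-83\right) + 94\right) + 33218 = \left(2 \left(-10\right) \left(-17\right) \left(-83\right) + 94\right) + 33218 = \left(340 \left(-83\right) + 94\right) + 33218 = \left(-28220 + 94\right) + 33218 = -28126 + 33218 = 5092$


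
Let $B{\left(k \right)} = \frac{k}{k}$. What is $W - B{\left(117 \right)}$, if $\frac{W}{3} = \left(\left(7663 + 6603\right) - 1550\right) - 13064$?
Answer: $-1045$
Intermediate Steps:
$B{\left(k \right)} = 1$
$W = -1044$ ($W = 3 \left(\left(\left(7663 + 6603\right) - 1550\right) - 13064\right) = 3 \left(\left(14266 - 1550\right) - 13064\right) = 3 \left(12716 - 13064\right) = 3 \left(-348\right) = -1044$)
$W - B{\left(117 \right)} = -1044 - 1 = -1045$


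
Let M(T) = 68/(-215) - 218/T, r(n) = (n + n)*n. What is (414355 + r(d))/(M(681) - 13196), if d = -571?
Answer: -156142373355/1932185518 ≈ -80.811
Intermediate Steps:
r(n) = 2*n**2 (r(n) = (2*n)*n = 2*n**2)
M(T) = -68/215 - 218/T (M(T) = 68*(-1/215) - 218/T = -68/215 - 218/T)
(414355 + r(d))/(M(681) - 13196) = (414355 + 2*(-571)**2)/((-68/215 - 218/681) - 13196) = (414355 + 2*326041)/((-68/215 - 218*1/681) - 13196) = (414355 + 652082)/((-68/215 - 218/681) - 13196) = 1066437/(-93178/146415 - 13196) = 1066437/(-1932185518/146415) = 1066437*(-146415/1932185518) = -156142373355/1932185518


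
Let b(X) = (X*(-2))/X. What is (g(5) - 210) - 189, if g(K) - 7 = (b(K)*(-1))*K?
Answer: -382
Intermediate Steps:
b(X) = -2 (b(X) = (-2*X)/X = -2)
g(K) = 7 + 2*K (g(K) = 7 + (-2*(-1))*K = 7 + 2*K)
(g(5) - 210) - 189 = ((7 + 2*5) - 210) - 189 = ((7 + 10) - 210) - 189 = (17 - 210) - 189 = -193 - 189 = -382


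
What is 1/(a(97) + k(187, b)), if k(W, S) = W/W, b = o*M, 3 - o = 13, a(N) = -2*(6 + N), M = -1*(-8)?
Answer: -1/205 ≈ -0.0048781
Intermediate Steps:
M = 8
a(N) = -12 - 2*N
o = -10 (o = 3 - 1*13 = 3 - 13 = -10)
b = -80 (b = -10*8 = -80)
k(W, S) = 1
1/(a(97) + k(187, b)) = 1/((-12 - 2*97) + 1) = 1/((-12 - 194) + 1) = 1/(-206 + 1) = 1/(-205) = -1/205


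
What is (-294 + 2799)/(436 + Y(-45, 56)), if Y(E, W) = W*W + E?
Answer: 2505/3527 ≈ 0.71024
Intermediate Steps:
Y(E, W) = E + W**2 (Y(E, W) = W**2 + E = E + W**2)
(-294 + 2799)/(436 + Y(-45, 56)) = (-294 + 2799)/(436 + (-45 + 56**2)) = 2505/(436 + (-45 + 3136)) = 2505/(436 + 3091) = 2505/3527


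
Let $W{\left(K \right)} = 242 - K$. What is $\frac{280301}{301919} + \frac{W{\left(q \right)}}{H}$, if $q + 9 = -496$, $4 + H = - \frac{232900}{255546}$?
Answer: $- \frac{28641190350947}{189466853098} \approx -151.17$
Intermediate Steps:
$H = - \frac{627542}{127773}$ ($H = -4 - \frac{232900}{255546} = -4 - \frac{116450}{127773} = - \frac{627542}{127773} \approx -4.9114$)
$q = -505$ ($q = -9 - 496 = -505$)
$\frac{280301}{301919} + \frac{W{\left(q \right)}}{H} = \frac{280301}{301919} + \frac{242 - -505}{- \frac{627542}{127773}} = 280301 \cdot \frac{1}{301919} + \left(242 + 505\right) \left(- \frac{127773}{627542}\right) = \frac{280301}{301919} + 747 \left(- \frac{127773}{627542}\right) = \frac{280301}{301919} - \frac{95446431}{627542} = - \frac{28641190350947}{189466853098}$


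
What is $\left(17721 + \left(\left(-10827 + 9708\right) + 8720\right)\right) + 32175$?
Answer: $57497$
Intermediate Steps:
$\left(17721 + \left(\left(-10827 + 9708\right) + 8720\right)\right) + 32175 = \left(17721 + \left(-1119 + 8720\right)\right) + 32175 = \left(17721 + 7601\right) + 32175 = 25322 + 32175 = 57497$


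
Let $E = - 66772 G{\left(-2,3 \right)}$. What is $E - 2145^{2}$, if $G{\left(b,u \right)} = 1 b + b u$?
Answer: $-4066849$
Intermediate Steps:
$G{\left(b,u \right)} = b + b u$
$E = 534176$ ($E = - 66772 \left(- 2 \left(1 + 3\right)\right) = - 66772 \left(\left(-2\right) 4\right) = \left(-66772\right) \left(-8\right) = 534176$)
$E - 2145^{2} = 534176 - 2145^{2} = 534176 - 4601025 = -4066849$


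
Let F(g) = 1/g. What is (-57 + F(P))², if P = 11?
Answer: 391876/121 ≈ 3238.6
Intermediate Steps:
(-57 + F(P))² = (-57 + 1/11)² = (-626/11)² = 391876/121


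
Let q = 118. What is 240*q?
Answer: 28320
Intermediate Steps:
240*q = 240*118 = 28320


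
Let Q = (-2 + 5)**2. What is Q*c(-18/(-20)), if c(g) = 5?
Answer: 45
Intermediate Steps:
Q = 9 (Q = 3**2 = 9)
Q*c(-18/(-20)) = 9*5 = 45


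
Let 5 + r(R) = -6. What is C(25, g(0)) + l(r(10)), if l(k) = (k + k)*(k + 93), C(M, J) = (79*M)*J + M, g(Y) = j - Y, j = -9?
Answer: -19554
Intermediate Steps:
g(Y) = -9 - Y
C(M, J) = M + 79*J*M (C(M, J) = 79*J*M + M = M + 79*J*M)
r(R) = -11 (r(R) = -5 - 6 = -11)
l(k) = 2*k*(93 + k) (l(k) = (2*k)*(93 + k) = 2*k*(93 + k))
C(25, g(0)) + l(r(10)) = 25*(1 + 79*(-9 - 1*0)) + 2*(-11)*(93 - 11) = 25*(1 + 79*(-9 + 0)) + 2*(-11)*82 = 25*(1 + 79*(-9)) - 1804 = 25*(1 - 711) - 1804 = 25*(-710) - 1804 = -17750 - 1804 = -19554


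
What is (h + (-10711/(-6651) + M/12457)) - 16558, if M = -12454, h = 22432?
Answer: 486720347491/82851507 ≈ 5874.6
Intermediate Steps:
(h + (-10711/(-6651) + M/12457)) - 16558 = (22432 + (-10711/(-6651) - 12454/12457)) - 16558 = (22432 + (-10711*(-1/6651) - 12454*1/12457)) - 16558 = (22432 + (10711/6651 - 12454/12457)) - 16558 = (22432 + 50595373/82851507) - 16558 = 1858575600397/82851507 - 16558 = 486720347491/82851507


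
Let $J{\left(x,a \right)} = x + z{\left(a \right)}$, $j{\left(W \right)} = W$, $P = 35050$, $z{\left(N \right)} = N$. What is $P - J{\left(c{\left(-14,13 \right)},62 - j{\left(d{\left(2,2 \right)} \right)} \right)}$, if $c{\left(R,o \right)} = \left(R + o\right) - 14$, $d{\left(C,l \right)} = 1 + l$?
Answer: $35006$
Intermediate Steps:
$c{\left(R,o \right)} = -14 + R + o$
$J{\left(x,a \right)} = a + x$ ($J{\left(x,a \right)} = x + a = a + x$)
$P - J{\left(c{\left(-14,13 \right)},62 - j{\left(d{\left(2,2 \right)} \right)} \right)} = 35050 - \left(\left(62 - \left(1 + 2\right)\right) - 15\right) = 35050 - \left(\left(62 - 3\right) - 15\right) = 35050 - \left(59 - 15\right) = 35050 - 44 = 35006$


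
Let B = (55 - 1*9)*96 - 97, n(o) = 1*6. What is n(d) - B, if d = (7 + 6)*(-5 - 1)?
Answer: -4313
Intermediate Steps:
d = -78 (d = 13*(-6) = -78)
n(o) = 6
B = 4319 (B = (55 - 9)*96 - 97 = 46*96 - 97 = 4416 - 97 = 4319)
n(d) - B = 6 - 1*4319 = 6 - 4319 = -4313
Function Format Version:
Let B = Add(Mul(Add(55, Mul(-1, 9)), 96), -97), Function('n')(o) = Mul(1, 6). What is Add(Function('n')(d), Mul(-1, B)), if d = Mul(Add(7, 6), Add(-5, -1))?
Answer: -4313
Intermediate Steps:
d = -78 (d = Mul(13, -6) = -78)
Function('n')(o) = 6
B = 4319 (B = Add(Mul(Add(55, -9), 96), -97) = Add(Mul(46, 96), -97) = Add(4416, -97) = 4319)
Add(Function('n')(d), Mul(-1, B)) = Add(6, Mul(-1, 4319)) = Add(6, -4319) = -4313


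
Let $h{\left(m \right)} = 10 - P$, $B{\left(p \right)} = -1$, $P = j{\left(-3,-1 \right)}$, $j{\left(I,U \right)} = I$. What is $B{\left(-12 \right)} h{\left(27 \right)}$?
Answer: $-13$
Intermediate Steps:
$P = -3$
$h{\left(m \right)} = 13$ ($h{\left(m \right)} = 10 - -3 = 10 + 3 = 13$)
$B{\left(-12 \right)} h{\left(27 \right)} = \left(-1\right) 13 = -13$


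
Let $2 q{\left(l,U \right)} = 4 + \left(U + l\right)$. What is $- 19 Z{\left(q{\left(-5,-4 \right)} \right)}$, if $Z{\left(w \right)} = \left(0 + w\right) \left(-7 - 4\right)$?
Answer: $- \frac{1045}{2} \approx -522.5$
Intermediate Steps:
$q{\left(l,U \right)} = 2 + \frac{U}{2} + \frac{l}{2}$ ($q{\left(l,U \right)} = \frac{4 + \left(U + l\right)}{2} = \frac{4 + U + l}{2} = 2 + \frac{U}{2} + \frac{l}{2}$)
$Z{\left(w \right)} = - 11 w$ ($Z{\left(w \right)} = w \left(-11\right) = - 11 w$)
$- 19 Z{\left(q{\left(-5,-4 \right)} \right)} = - 19 \left(- 11 \left(2 + \frac{1}{2} \left(-4\right) + \frac{1}{2} \left(-5\right)\right)\right) = - 19 \left(- 11 \left(2 - 2 - \frac{5}{2}\right)\right) = - 19 \left(\left(-11\right) \left(- \frac{5}{2}\right)\right) = \left(-19\right) \frac{55}{2} = - \frac{1045}{2}$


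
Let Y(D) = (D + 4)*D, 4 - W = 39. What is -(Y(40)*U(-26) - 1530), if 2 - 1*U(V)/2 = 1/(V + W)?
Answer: -339630/61 ≈ -5567.7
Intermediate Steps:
W = -35 (W = 4 - 1*39 = 4 - 39 = -35)
U(V) = 4 - 2/(-35 + V) (U(V) = 4 - 2/(V - 35) = 4 - 2/(-35 + V))
Y(D) = D*(4 + D) (Y(D) = (4 + D)*D = D*(4 + D))
-(Y(40)*U(-26) - 1530) = -((40*(4 + 40))*(2*(-71 + 2*(-26))/(-35 - 26)) - 1530) = -((40*44)*(2*(-71 - 52)/(-61)) - 1530) = -(1760*(2*(-1/61)*(-123)) - 1530) = -(1760*(246/61) - 1530) = -(432960/61 - 1530) = -1*339630/61 = -339630/61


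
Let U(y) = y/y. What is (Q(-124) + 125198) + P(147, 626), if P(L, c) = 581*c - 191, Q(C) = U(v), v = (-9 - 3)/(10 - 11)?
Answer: 488714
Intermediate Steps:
v = 12 (v = -12/(-1) = -12*(-1) = 12)
U(y) = 1
Q(C) = 1
P(L, c) = -191 + 581*c
(Q(-124) + 125198) + P(147, 626) = (1 + 125198) + (-191 + 581*626) = 125199 + (-191 + 363706) = 125199 + 363515 = 488714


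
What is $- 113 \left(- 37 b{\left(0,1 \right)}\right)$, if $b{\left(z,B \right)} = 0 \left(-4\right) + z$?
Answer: $0$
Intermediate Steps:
$b{\left(z,B \right)} = z$ ($b{\left(z,B \right)} = 0 + z = z$)
$- 113 \left(- 37 b{\left(0,1 \right)}\right) = - 113 \left(\left(-37\right) 0\right) = \left(-113\right) 0 = 0$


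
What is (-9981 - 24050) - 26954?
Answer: -60985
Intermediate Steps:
(-9981 - 24050) - 26954 = -34031 - 26954 = -60985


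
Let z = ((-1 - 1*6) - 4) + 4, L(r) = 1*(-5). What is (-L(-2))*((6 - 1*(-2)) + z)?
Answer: 5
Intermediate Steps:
L(r) = -5
z = -7 (z = ((-1 - 6) - 4) + 4 = (-7 - 4) + 4 = -11 + 4 = -7)
(-L(-2))*((6 - 1*(-2)) + z) = (-1*(-5))*((6 - 1*(-2)) - 7) = 5*((6 + 2) - 7) = 5*(8 - 7) = 5*1 = 5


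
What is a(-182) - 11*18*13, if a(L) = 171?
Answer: -2403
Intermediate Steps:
a(-182) - 11*18*13 = 171 - 11*18*13 = 171 - 198*13 = 171 - 1*2574 = 171 - 2574 = -2403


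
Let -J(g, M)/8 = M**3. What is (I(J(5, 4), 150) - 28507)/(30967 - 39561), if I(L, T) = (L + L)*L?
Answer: -495781/8594 ≈ -57.689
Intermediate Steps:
J(g, M) = -8*M**3
I(L, T) = 2*L**2 (I(L, T) = (2*L)*L = 2*L**2)
(I(J(5, 4), 150) - 28507)/(30967 - 39561) = (2*(-8*4**3)**2 - 28507)/(30967 - 39561) = (2*(-8*64)**2 - 28507)/(-8594) = (2*(-512)**2 - 28507)*(-1/8594) = (2*262144 - 28507)*(-1/8594) = (524288 - 28507)*(-1/8594) = 495781*(-1/8594) = -495781/8594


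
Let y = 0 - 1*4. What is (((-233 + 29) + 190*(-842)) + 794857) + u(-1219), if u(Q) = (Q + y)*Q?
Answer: 2125510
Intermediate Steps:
y = -4 (y = 0 - 4 = -4)
u(Q) = Q*(-4 + Q) (u(Q) = (Q - 4)*Q = (-4 + Q)*Q = Q*(-4 + Q))
(((-233 + 29) + 190*(-842)) + 794857) + u(-1219) = (((-233 + 29) + 190*(-842)) + 794857) - 1219*(-4 - 1219) = ((-204 - 159980) + 794857) - 1219*(-1223) = (-160184 + 794857) + 1490837 = 634673 + 1490837 = 2125510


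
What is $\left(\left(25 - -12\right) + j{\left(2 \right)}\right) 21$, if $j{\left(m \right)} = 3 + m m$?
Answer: $924$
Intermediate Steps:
$j{\left(m \right)} = 3 + m^{2}$
$\left(\left(25 - -12\right) + j{\left(2 \right)}\right) 21 = \left(\left(25 - -12\right) + \left(3 + 2^{2}\right)\right) 21 = \left(\left(25 + 12\right) + \left(3 + 4\right)\right) 21 = \left(37 + 7\right) 21 = 44 \cdot 21 = 924$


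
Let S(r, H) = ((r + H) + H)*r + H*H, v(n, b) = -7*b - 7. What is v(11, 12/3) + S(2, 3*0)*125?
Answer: 465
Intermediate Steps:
v(n, b) = -7 - 7*b
S(r, H) = H**2 + r*(r + 2*H) (S(r, H) = ((H + r) + H)*r + H**2 = (r + 2*H)*r + H**2 = r*(r + 2*H) + H**2 = H**2 + r*(r + 2*H))
v(11, 12/3) + S(2, 3*0)*125 = (-7 - 84/3) + ((3*0)**2 + 2**2 + 2*(3*0)*2)*125 = (-7 - 84/3) + (0**2 + 4 + 2*0*2)*125 = (-7 - 7*4) + (0 + 4 + 0)*125 = (-7 - 28) + 4*125 = -35 + 500 = 465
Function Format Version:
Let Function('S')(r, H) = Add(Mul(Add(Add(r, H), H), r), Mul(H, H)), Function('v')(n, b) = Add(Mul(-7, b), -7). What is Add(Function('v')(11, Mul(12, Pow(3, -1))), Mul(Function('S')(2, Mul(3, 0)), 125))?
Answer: 465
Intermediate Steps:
Function('v')(n, b) = Add(-7, Mul(-7, b))
Function('S')(r, H) = Add(Pow(H, 2), Mul(r, Add(r, Mul(2, H)))) (Function('S')(r, H) = Add(Mul(Add(Add(H, r), H), r), Pow(H, 2)) = Add(Mul(Add(r, Mul(2, H)), r), Pow(H, 2)) = Add(Mul(r, Add(r, Mul(2, H))), Pow(H, 2)) = Add(Pow(H, 2), Mul(r, Add(r, Mul(2, H)))))
Add(Function('v')(11, Mul(12, Pow(3, -1))), Mul(Function('S')(2, Mul(3, 0)), 125)) = Add(Add(-7, Mul(-7, Mul(12, Pow(3, -1)))), Mul(Add(Pow(Mul(3, 0), 2), Pow(2, 2), Mul(2, Mul(3, 0), 2)), 125)) = Add(Add(-7, Mul(-7, Mul(12, Rational(1, 3)))), Mul(Add(Pow(0, 2), 4, Mul(2, 0, 2)), 125)) = Add(Add(-7, Mul(-7, 4)), Mul(Add(0, 4, 0), 125)) = Add(Add(-7, -28), Mul(4, 125)) = Add(-35, 500) = 465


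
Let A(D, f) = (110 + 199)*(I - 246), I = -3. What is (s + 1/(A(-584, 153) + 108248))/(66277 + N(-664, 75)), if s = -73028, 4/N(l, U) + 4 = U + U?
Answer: -55632998145/50490082487 ≈ -1.1019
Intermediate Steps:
N(l, U) = 4/(-4 + 2*U) (N(l, U) = 4/(-4 + (U + U)) = 4/(-4 + 2*U))
A(D, f) = -76941 (A(D, f) = (110 + 199)*(-3 - 246) = 309*(-249) = -76941)
(s + 1/(A(-584, 153) + 108248))/(66277 + N(-664, 75)) = (-73028 + 1/(-76941 + 108248))/(66277 + 2/(-2 + 75)) = (-73028 + 1/31307)/(66277 + 2/73) = (-73028 + 1/31307)/(66277 + 2*(1/73)) = -2286287595/(31307*(66277 + 2/73)) = -2286287595/(31307*4838223/73) = -2286287595/31307*73/4838223 = -55632998145/50490082487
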